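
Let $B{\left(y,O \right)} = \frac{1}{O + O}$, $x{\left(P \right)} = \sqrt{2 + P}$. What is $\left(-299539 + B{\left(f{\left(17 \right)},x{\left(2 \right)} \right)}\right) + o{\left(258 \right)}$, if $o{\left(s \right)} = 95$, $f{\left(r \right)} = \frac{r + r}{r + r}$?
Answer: $- \frac{1197775}{4} \approx -2.9944 \cdot 10^{5}$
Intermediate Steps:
$f{\left(r \right)} = 1$ ($f{\left(r \right)} = \frac{2 r}{2 r} = 2 r \frac{1}{2 r} = 1$)
$B{\left(y,O \right)} = \frac{1}{2 O}$
$\left(-299539 + B{\left(f{\left(17 \right)},x{\left(2 \right)} \right)}\right) + o{\left(258 \right)} = \left(-299539 + \frac{1}{2 \sqrt{2 + 2}}\right) + 95 = \left(-299539 + \frac{1}{2 \sqrt{4}}\right) + 95 = \left(-299539 + \frac{1}{2 \cdot 2}\right) + 95 = \left(-299539 + \frac{1}{2} \cdot \frac{1}{2}\right) + 95 = \left(-299539 + \frac{1}{4}\right) + 95 = - \frac{1198155}{4} + 95 = - \frac{1197775}{4}$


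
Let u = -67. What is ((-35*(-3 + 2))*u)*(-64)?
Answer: 150080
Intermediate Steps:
((-35*(-3 + 2))*u)*(-64) = (-35*(-3 + 2)*(-67))*(-64) = (-35*(-1)*(-67))*(-64) = (35*(-67))*(-64) = -2345*(-64) = 150080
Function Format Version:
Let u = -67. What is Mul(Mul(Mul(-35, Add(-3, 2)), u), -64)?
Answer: 150080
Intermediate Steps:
Mul(Mul(Mul(-35, Add(-3, 2)), u), -64) = Mul(Mul(Mul(-35, Add(-3, 2)), -67), -64) = Mul(Mul(Mul(-35, -1), -67), -64) = Mul(Mul(35, -67), -64) = Mul(-2345, -64) = 150080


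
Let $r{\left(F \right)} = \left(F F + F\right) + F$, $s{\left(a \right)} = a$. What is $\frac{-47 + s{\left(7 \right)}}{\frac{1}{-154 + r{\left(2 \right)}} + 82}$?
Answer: $- \frac{5840}{11971} \approx -0.48785$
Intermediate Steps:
$r{\left(F \right)} = F^{2} + 2 F$ ($r{\left(F \right)} = \left(F^{2} + F\right) + F = \left(F + F^{2}\right) + F = F^{2} + 2 F$)
$\frac{-47 + s{\left(7 \right)}}{\frac{1}{-154 + r{\left(2 \right)}} + 82} = \frac{-47 + 7}{\frac{1}{-154 + 2 \left(2 + 2\right)} + 82} = \frac{1}{\frac{1}{-154 + 2 \cdot 4} + 82} \left(-40\right) = \frac{1}{\frac{1}{-154 + 8} + 82} \left(-40\right) = \frac{1}{\frac{1}{-146} + 82} \left(-40\right) = \frac{1}{- \frac{1}{146} + 82} \left(-40\right) = \frac{1}{\frac{11971}{146}} \left(-40\right) = \frac{146}{11971} \left(-40\right) = - \frac{5840}{11971}$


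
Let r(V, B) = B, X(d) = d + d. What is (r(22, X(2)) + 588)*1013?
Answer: 599696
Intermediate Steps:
X(d) = 2*d
(r(22, X(2)) + 588)*1013 = (2*2 + 588)*1013 = (4 + 588)*1013 = 592*1013 = 599696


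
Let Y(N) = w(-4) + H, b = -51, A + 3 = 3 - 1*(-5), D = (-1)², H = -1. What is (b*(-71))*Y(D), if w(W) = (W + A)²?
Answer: 0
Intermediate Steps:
D = 1
A = 5 (A = -3 + (3 - 1*(-5)) = -3 + (3 + 5) = -3 + 8 = 5)
w(W) = (5 + W)² (w(W) = (W + 5)² = (5 + W)²)
Y(N) = 0 (Y(N) = (5 - 4)² - 1 = 1² - 1 = 1 - 1 = 0)
(b*(-71))*Y(D) = -51*(-71)*0 = 3621*0 = 0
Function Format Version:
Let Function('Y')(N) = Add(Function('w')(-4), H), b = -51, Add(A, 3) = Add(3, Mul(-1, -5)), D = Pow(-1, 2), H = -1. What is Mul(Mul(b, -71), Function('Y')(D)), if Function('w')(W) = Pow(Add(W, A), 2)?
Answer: 0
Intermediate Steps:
D = 1
A = 5 (A = Add(-3, Add(3, Mul(-1, -5))) = Add(-3, Add(3, 5)) = Add(-3, 8) = 5)
Function('w')(W) = Pow(Add(5, W), 2) (Function('w')(W) = Pow(Add(W, 5), 2) = Pow(Add(5, W), 2))
Function('Y')(N) = 0 (Function('Y')(N) = Add(Pow(Add(5, -4), 2), -1) = Add(Pow(1, 2), -1) = Add(1, -1) = 0)
Mul(Mul(b, -71), Function('Y')(D)) = Mul(Mul(-51, -71), 0) = Mul(3621, 0) = 0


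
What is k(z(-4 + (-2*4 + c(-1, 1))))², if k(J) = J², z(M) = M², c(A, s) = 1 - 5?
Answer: 4294967296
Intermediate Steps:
c(A, s) = -4
k(z(-4 + (-2*4 + c(-1, 1))))² = (((-4 + (-2*4 - 4))²)²)² = (((-4 + (-8 - 4))²)²)² = (((-4 - 12)²)²)² = (((-16)²)²)² = (256²)² = 65536² = 4294967296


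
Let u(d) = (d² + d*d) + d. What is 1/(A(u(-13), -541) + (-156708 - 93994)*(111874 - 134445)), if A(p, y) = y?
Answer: 1/5658594301 ≈ 1.7672e-10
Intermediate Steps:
u(d) = d + 2*d² (u(d) = (d² + d²) + d = 2*d² + d = d + 2*d²)
1/(A(u(-13), -541) + (-156708 - 93994)*(111874 - 134445)) = 1/(-541 + (-156708 - 93994)*(111874 - 134445)) = 1/(-541 - 250702*(-22571)) = 1/(-541 + 5658594842) = 1/5658594301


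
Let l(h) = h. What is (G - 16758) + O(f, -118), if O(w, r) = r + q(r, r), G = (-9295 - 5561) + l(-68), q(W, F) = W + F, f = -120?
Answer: -32036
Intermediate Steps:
q(W, F) = F + W
G = -14924 (G = (-9295 - 5561) - 68 = -14856 - 68 = -14924)
O(w, r) = 3*r (O(w, r) = r + (r + r) = r + 2*r = 3*r)
(G - 16758) + O(f, -118) = (-14924 - 16758) + 3*(-118) = -31682 - 354 = -32036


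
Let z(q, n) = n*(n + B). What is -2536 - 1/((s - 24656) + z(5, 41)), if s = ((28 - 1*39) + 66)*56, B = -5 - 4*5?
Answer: -53053119/20920 ≈ -2536.0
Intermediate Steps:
B = -25 (B = -5 - 20 = -25)
s = 3080 (s = ((28 - 39) + 66)*56 = (-11 + 66)*56 = 55*56 = 3080)
z(q, n) = n*(-25 + n) (z(q, n) = n*(n - 25) = n*(-25 + n))
-2536 - 1/((s - 24656) + z(5, 41)) = -2536 - 1/((3080 - 24656) + 41*(-25 + 41)) = -2536 - 1/(-21576 + 41*16) = -2536 - 1/(-21576 + 656) = -2536 - 1/(-20920) = -2536 - 1*(-1/20920) = -2536 + 1/20920 = -53053119/20920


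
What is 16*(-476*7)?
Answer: -53312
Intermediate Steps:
16*(-476*7) = 16*(-68*49) = 16*(-3332) = -53312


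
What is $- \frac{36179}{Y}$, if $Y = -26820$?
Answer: $\frac{36179}{26820} \approx 1.349$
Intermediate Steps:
$- \frac{36179}{Y} = - \frac{36179}{-26820} = \left(-36179\right) \left(- \frac{1}{26820}\right) = \frac{36179}{26820}$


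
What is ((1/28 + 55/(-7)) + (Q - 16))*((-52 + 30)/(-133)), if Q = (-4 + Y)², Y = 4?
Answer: -7337/1862 ≈ -3.9404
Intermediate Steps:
Q = 0 (Q = (-4 + 4)² = 0² = 0)
((1/28 + 55/(-7)) + (Q - 16))*((-52 + 30)/(-133)) = ((1/28 + 55/(-7)) + (0 - 16))*((-52 + 30)/(-133)) = ((1*(1/28) + 55*(-⅐)) - 16)*(-22*(-1/133)) = ((1/28 - 55/7) - 16)*(22/133) = (-219/28 - 16)*(22/133) = -667/28*22/133 = -7337/1862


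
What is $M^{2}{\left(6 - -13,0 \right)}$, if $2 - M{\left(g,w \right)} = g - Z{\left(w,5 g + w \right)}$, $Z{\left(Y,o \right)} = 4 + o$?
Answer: $6724$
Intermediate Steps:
$M{\left(g,w \right)} = 6 + w + 4 g$ ($M{\left(g,w \right)} = 2 - \left(g - \left(4 + \left(5 g + w\right)\right)\right) = 2 - \left(g - \left(4 + \left(w + 5 g\right)\right)\right) = 2 - \left(g - \left(4 + w + 5 g\right)\right) = 2 - \left(-4 - w - 4 g\right) = 2 + \left(4 + w + 4 g\right) = 6 + w + 4 g$)
$M^{2}{\left(6 - -13,0 \right)} = \left(6 + 0 + 4 \left(6 - -13\right)\right)^{2} = \left(6 + 0 + 4 \left(6 + 13\right)\right)^{2} = \left(6 + 0 + 4 \cdot 19\right)^{2} = \left(6 + 0 + 76\right)^{2} = 82^{2} = 6724$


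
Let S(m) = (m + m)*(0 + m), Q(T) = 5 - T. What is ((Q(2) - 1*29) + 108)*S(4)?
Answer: 2624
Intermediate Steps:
S(m) = 2*m**2 (S(m) = (2*m)*m = 2*m**2)
((Q(2) - 1*29) + 108)*S(4) = (((5 - 1*2) - 1*29) + 108)*(2*4**2) = (((5 - 2) - 29) + 108)*(2*16) = ((3 - 29) + 108)*32 = (-26 + 108)*32 = 82*32 = 2624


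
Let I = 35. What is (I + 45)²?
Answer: 6400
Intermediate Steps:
(I + 45)² = (35 + 45)² = 80² = 6400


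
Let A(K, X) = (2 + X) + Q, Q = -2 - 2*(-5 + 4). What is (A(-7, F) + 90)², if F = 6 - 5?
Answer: 8649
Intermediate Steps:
F = 1
Q = 0 (Q = -2 - 2*(-1) = -2 + 2 = 0)
A(K, X) = 2 + X (A(K, X) = (2 + X) + 0 = 2 + X)
(A(-7, F) + 90)² = ((2 + 1) + 90)² = (3 + 90)² = 93² = 8649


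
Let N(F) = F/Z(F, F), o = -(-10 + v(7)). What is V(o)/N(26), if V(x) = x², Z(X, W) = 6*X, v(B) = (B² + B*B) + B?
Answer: 54150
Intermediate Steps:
v(B) = B + 2*B² (v(B) = (B² + B²) + B = 2*B² + B = B + 2*B²)
o = -95 (o = -(-10 + 7*(1 + 2*7)) = -(-10 + 7*(1 + 14)) = -(-10 + 7*15) = -(-10 + 105) = -1*95 = -95)
N(F) = ⅙ (N(F) = F/((6*F)) = F*(1/(6*F)) = ⅙)
V(o)/N(26) = (-95)²/(⅙) = 9025*6 = 54150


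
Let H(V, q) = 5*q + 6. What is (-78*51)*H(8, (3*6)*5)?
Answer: -1813968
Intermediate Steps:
H(V, q) = 6 + 5*q
(-78*51)*H(8, (3*6)*5) = (-78*51)*(6 + 5*((3*6)*5)) = -3978*(6 + 5*(18*5)) = -3978*(6 + 5*90) = -3978*(6 + 450) = -3978*456 = -1813968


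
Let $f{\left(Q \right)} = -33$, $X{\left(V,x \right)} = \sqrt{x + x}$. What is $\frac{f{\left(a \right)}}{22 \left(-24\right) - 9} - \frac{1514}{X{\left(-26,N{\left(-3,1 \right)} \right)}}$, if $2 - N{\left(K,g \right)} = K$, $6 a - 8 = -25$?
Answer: $\frac{11}{179} - \frac{757 \sqrt{10}}{5} \approx -478.71$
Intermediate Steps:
$a = - \frac{17}{6}$ ($a = \frac{4}{3} + \frac{1}{6} \left(-25\right) = \frac{4}{3} - \frac{25}{6} = - \frac{17}{6} \approx -2.8333$)
$N{\left(K,g \right)} = 2 - K$
$X{\left(V,x \right)} = \sqrt{2} \sqrt{x}$ ($X{\left(V,x \right)} = \sqrt{2 x} = \sqrt{2} \sqrt{x}$)
$\frac{f{\left(a \right)}}{22 \left(-24\right) - 9} - \frac{1514}{X{\left(-26,N{\left(-3,1 \right)} \right)}} = - \frac{33}{22 \left(-24\right) - 9} - \frac{1514}{\sqrt{2} \sqrt{2 - -3}} = - \frac{33}{-528 - 9} - \frac{1514}{\sqrt{2} \sqrt{2 + 3}} = - \frac{33}{-537} - \frac{1514}{\sqrt{2} \sqrt{5}} = \left(-33\right) \left(- \frac{1}{537}\right) - \frac{1514}{\sqrt{10}} = \frac{11}{179} - 1514 \frac{\sqrt{10}}{10} = \frac{11}{179} - \frac{757 \sqrt{10}}{5}$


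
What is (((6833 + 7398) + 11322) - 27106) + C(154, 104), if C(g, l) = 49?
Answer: -1504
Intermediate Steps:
(((6833 + 7398) + 11322) - 27106) + C(154, 104) = (((6833 + 7398) + 11322) - 27106) + 49 = ((14231 + 11322) - 27106) + 49 = (25553 - 27106) + 49 = -1553 + 49 = -1504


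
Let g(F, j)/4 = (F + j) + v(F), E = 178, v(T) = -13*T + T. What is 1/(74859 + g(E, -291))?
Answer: 1/65863 ≈ 1.5183e-5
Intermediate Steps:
v(T) = -12*T
g(F, j) = -44*F + 4*j (g(F, j) = 4*((F + j) - 12*F) = 4*(j - 11*F) = -44*F + 4*j)
1/(74859 + g(E, -291)) = 1/(74859 + (-44*178 + 4*(-291))) = 1/(74859 + (-7832 - 1164)) = 1/(74859 - 8996) = 1/65863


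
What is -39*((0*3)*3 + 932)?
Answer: -36348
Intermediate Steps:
-39*((0*3)*3 + 932) = -39*(0*3 + 932) = -39*(0 + 932) = -39*932 = -36348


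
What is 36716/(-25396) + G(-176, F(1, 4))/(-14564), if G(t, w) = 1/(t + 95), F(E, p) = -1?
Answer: -10828313087/7489813716 ≈ -1.4457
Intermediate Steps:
G(t, w) = 1/(95 + t)
36716/(-25396) + G(-176, F(1, 4))/(-14564) = 36716/(-25396) + 1/((95 - 176)*(-14564)) = 36716*(-1/25396) - 1/14564/(-81) = -9179/6349 - 1/81*(-1/14564) = -9179/6349 + 1/1179684 = -10828313087/7489813716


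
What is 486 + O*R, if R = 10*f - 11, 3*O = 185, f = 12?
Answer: 21623/3 ≈ 7207.7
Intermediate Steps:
O = 185/3 (O = (⅓)*185 = 185/3 ≈ 61.667)
R = 109 (R = 10*12 - 11 = 120 - 11 = 109)
486 + O*R = 486 + (185/3)*109 = 486 + 20165/3 = 21623/3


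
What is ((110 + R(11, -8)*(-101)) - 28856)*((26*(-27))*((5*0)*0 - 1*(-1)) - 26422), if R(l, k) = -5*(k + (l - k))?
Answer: 629032684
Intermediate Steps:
R(l, k) = -5*l
((110 + R(11, -8)*(-101)) - 28856)*((26*(-27))*((5*0)*0 - 1*(-1)) - 26422) = ((110 - 5*11*(-101)) - 28856)*((26*(-27))*((5*0)*0 - 1*(-1)) - 26422) = ((110 - 55*(-101)) - 28856)*(-702*(0*0 + 1) - 26422) = ((110 + 5555) - 28856)*(-702*(0 + 1) - 26422) = (5665 - 28856)*(-702*1 - 26422) = -23191*(-702 - 26422) = -23191*(-27124) = 629032684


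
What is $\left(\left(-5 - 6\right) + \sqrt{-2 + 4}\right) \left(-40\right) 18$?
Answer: $7920 - 720 \sqrt{2} \approx 6901.8$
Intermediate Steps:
$\left(\left(-5 - 6\right) + \sqrt{-2 + 4}\right) \left(-40\right) 18 = \left(-11 + \sqrt{2}\right) \left(-40\right) 18 = \left(440 - 40 \sqrt{2}\right) 18 = 7920 - 720 \sqrt{2}$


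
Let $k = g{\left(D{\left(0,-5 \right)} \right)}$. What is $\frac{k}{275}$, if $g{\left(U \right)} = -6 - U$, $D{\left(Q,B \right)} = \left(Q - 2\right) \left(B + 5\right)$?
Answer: $- \frac{6}{275} \approx -0.021818$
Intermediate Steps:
$D{\left(Q,B \right)} = \left(-2 + Q\right) \left(5 + B\right)$
$k = -6$ ($k = -6 - \left(-10 - -10 + 5 \cdot 0 - 0\right) = -6 - \left(-10 + 10 + 0 + 0\right) = -6 - 0 = -6 + 0 = -6$)
$\frac{k}{275} = - \frac{6}{275}$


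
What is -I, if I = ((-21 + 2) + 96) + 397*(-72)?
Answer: 28507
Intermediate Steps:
I = -28507 (I = (-19 + 96) - 28584 = 77 - 28584 = -28507)
-I = -1*(-28507) = 28507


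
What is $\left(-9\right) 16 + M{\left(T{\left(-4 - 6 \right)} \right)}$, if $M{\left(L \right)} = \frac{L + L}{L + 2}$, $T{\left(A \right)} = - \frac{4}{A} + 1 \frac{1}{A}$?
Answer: $- \frac{3306}{23} \approx -143.74$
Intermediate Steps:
$T{\left(A \right)} = - \frac{3}{A}$ ($T{\left(A \right)} = - \frac{4}{A} + \frac{1}{A} = - \frac{3}{A}$)
$M{\left(L \right)} = \frac{2 L}{2 + L}$
$\left(-9\right) 16 + M{\left(T{\left(-4 - 6 \right)} \right)} = \left(-9\right) 16 + \frac{2 \left(- \frac{3}{-4 - 6}\right)}{2 - \frac{3}{-4 - 6}} = -144 + \frac{2 \left(- \frac{3}{-4 - 6}\right)}{2 - \frac{3}{-4 - 6}} = -144 + \frac{2 \left(- \frac{3}{-10}\right)}{2 - \frac{3}{-10}} = -144 + \frac{2 \left(\left(-3\right) \left(- \frac{1}{10}\right)\right)}{2 - - \frac{3}{10}} = -144 + 2 \cdot \frac{3}{10} \frac{1}{2 + \frac{3}{10}} = -144 + 2 \cdot \frac{3}{10} \frac{1}{\frac{23}{10}} = -144 + 2 \cdot \frac{3}{10} \cdot \frac{10}{23} = -144 + \frac{6}{23} = - \frac{3306}{23}$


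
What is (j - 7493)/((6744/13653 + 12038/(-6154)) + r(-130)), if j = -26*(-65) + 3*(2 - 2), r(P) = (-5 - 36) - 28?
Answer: 81261886881/986711836 ≈ 82.356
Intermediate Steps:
r(P) = -69 (r(P) = -41 - 28 = -69)
j = 1690 (j = 1690 + 3*0 = 1690 + 0 = 1690)
(j - 7493)/((6744/13653 + 12038/(-6154)) + r(-130)) = (1690 - 7493)/((6744/13653 + 12038/(-6154)) - 69) = -5803/((6744*(1/13653) + 12038*(-1/6154)) - 69) = -5803/((2248/4551 - 6019/3077) - 69) = -5803/(-20475373/14003427 - 69) = -5803/(-986711836/14003427) = -5803*(-14003427/986711836) = 81261886881/986711836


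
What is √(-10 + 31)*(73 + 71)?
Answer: 144*√21 ≈ 659.89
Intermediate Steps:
√(-10 + 31)*(73 + 71) = √21*144 = 144*√21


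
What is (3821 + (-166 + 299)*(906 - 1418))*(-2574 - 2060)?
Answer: 297850350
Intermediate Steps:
(3821 + (-166 + 299)*(906 - 1418))*(-2574 - 2060) = (3821 + 133*(-512))*(-4634) = (3821 - 68096)*(-4634) = -64275*(-4634) = 297850350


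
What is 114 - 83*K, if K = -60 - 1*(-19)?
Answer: 3517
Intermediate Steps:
K = -41 (K = -60 + 19 = -41)
114 - 83*K = 114 - 83*(-41) = 114 + 3403 = 3517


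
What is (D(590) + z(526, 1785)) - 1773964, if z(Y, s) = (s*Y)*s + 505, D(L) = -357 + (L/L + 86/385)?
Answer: 644559506061/385 ≈ 1.6742e+9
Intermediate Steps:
D(L) = -136974/385 (D(L) = -357 + (1 + 86*(1/385)) = -357 + (1 + 86/385) = -357 + 471/385 = -136974/385)
z(Y, s) = 505 + Y*s² (z(Y, s) = (Y*s)*s + 505 = Y*s² + 505 = 505 + Y*s²)
(D(590) + z(526, 1785)) - 1773964 = (-136974/385 + (505 + 526*1785²)) - 1773964 = (-136974/385 + (505 + 526*3186225)) - 1773964 = (-136974/385 + (505 + 1675954350)) - 1773964 = (-136974/385 + 1675954855) - 1773964 = 645242482201/385 - 1773964 = 644559506061/385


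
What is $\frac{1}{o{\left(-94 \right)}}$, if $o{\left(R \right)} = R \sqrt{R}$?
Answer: $\frac{i \sqrt{94}}{8836} \approx 0.0010973 i$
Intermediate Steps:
$o{\left(R \right)} = R^{\frac{3}{2}}$
$\frac{1}{o{\left(-94 \right)}} = \frac{1}{\left(-94\right)^{\frac{3}{2}}} = \frac{1}{\left(-94\right) i \sqrt{94}} = \frac{i \sqrt{94}}{8836}$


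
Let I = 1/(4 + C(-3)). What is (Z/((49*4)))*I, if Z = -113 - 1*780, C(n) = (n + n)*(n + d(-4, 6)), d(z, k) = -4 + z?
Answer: -893/13720 ≈ -0.065087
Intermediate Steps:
C(n) = 2*n*(-8 + n) (C(n) = (n + n)*(n + (-4 - 4)) = (2*n)*(n - 8) = (2*n)*(-8 + n) = 2*n*(-8 + n))
I = 1/70 (I = 1/(4 + 2*(-3)*(-8 - 3)) = 1/(4 + 2*(-3)*(-11)) = 1/(4 + 66) = 1/70 ≈ 0.014286)
Z = -893 (Z = -113 - 780 = -893)
(Z/((49*4)))*I = -893/(49*4)*(1/70) = -893/196*(1/70) = -893*1/196*(1/70) = -893/196*1/70 = -893/13720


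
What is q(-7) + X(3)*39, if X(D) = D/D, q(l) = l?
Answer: 32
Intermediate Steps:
X(D) = 1
q(-7) + X(3)*39 = -7 + 1*39 = -7 + 39 = 32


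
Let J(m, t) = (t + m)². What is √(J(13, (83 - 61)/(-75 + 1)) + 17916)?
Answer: 8*√386686/37 ≈ 134.45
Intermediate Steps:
J(m, t) = (m + t)²
√(J(13, (83 - 61)/(-75 + 1)) + 17916) = √((13 + (83 - 61)/(-75 + 1))² + 17916) = √((13 + 22/(-74))² + 17916) = √((13 + 22*(-1/74))² + 17916) = √((13 - 11/37)² + 17916) = √((470/37)² + 17916) = √(220900/1369 + 17916) = √(24747904/1369) = 8*√386686/37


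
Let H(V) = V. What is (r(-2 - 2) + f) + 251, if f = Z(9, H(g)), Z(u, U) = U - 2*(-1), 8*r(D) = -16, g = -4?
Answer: 247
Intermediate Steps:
r(D) = -2 (r(D) = (⅛)*(-16) = -2)
Z(u, U) = 2 + U (Z(u, U) = U + 2 = 2 + U)
f = -2 (f = 2 - 4 = -2)
(r(-2 - 2) + f) + 251 = (-2 - 2) + 251 = -4 + 251 = 247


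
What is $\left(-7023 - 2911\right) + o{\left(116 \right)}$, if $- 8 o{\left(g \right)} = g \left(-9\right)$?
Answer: $- \frac{19607}{2} \approx -9803.5$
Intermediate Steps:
$o{\left(g \right)} = \frac{9 g}{8}$ ($o{\left(g \right)} = - \frac{g \left(-9\right)}{8} = - \frac{\left(-9\right) g}{8} = \frac{9 g}{8}$)
$\left(-7023 - 2911\right) + o{\left(116 \right)} = \left(-7023 - 2911\right) + \frac{9}{8} \cdot 116 = -9934 + \frac{261}{2} = - \frac{19607}{2}$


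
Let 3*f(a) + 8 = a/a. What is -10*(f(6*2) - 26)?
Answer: 850/3 ≈ 283.33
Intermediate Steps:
f(a) = -7/3 (f(a) = -8/3 + (a/a)/3 = -8/3 + (⅓)*1 = -8/3 + ⅓ = -7/3)
-10*(f(6*2) - 26) = -10*(-7/3 - 26) = -10*(-85/3) = 850/3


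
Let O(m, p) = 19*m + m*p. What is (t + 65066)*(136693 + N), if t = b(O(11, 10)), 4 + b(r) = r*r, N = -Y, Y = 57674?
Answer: 13182186637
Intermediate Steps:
N = -57674 (N = -1*57674 = -57674)
b(r) = -4 + r**2 (b(r) = -4 + r*r = -4 + r**2)
t = 101757 (t = -4 + (11*(19 + 10))**2 = -4 + (11*29)**2 = -4 + 319**2 = -4 + 101761 = 101757)
(t + 65066)*(136693 + N) = (101757 + 65066)*(136693 - 57674) = 166823*79019 = 13182186637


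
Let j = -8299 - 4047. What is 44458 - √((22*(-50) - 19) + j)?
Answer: 44458 - I*√13465 ≈ 44458.0 - 116.04*I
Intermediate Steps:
j = -12346
44458 - √((22*(-50) - 19) + j) = 44458 - √((22*(-50) - 19) - 12346) = 44458 - √((-1100 - 19) - 12346) = 44458 - √(-1119 - 12346) = 44458 - √(-13465) = 44458 - I*√13465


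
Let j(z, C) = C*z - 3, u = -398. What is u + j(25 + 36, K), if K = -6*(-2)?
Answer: 331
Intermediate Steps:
K = 12
j(z, C) = -3 + C*z
u + j(25 + 36, K) = -398 + (-3 + 12*(25 + 36)) = -398 + (-3 + 12*61) = -398 + (-3 + 732) = -398 + 729 = 331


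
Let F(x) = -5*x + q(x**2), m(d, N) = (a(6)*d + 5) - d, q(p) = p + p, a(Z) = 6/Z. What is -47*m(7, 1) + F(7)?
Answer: -172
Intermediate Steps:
q(p) = 2*p
m(d, N) = 5 (m(d, N) = ((6/6)*d + 5) - d = ((6*(1/6))*d + 5) - d = (1*d + 5) - d = (d + 5) - d = (5 + d) - d = 5)
F(x) = -5*x + 2*x**2
-47*m(7, 1) + F(7) = -47*5 + 7*(-5 + 2*7) = -235 + 7*(-5 + 14) = -235 + 7*9 = -235 + 63 = -172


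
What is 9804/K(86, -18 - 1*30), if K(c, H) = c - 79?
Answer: 9804/7 ≈ 1400.6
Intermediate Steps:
K(c, H) = -79 + c
9804/K(86, -18 - 1*30) = 9804/(-79 + 86) = 9804/7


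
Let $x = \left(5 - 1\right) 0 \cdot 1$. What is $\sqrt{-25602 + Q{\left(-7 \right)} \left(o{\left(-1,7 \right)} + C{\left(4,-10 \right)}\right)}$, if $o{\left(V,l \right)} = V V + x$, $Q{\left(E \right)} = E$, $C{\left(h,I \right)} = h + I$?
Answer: $i \sqrt{25567} \approx 159.9 i$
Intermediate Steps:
$C{\left(h,I \right)} = I + h$
$x = 0$ ($x = \left(5 - 1\right) 0 \cdot 1 = 4 \cdot 0 \cdot 1 = 0 \cdot 1 = 0$)
$o{\left(V,l \right)} = V^{2}$ ($o{\left(V,l \right)} = V V + 0 = V^{2} + 0 = V^{2}$)
$\sqrt{-25602 + Q{\left(-7 \right)} \left(o{\left(-1,7 \right)} + C{\left(4,-10 \right)}\right)} = \sqrt{-25602 - 7 \left(\left(-1\right)^{2} + \left(-10 + 4\right)\right)} = \sqrt{-25602 - 7 \left(1 - 6\right)} = \sqrt{-25602 - -35} = \sqrt{-25602 + 35} = \sqrt{-25567} = i \sqrt{25567}$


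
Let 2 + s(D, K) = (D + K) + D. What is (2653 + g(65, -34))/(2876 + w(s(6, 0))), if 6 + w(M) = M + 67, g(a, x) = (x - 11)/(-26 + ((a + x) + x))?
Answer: 76982/85463 ≈ 0.90076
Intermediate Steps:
s(D, K) = -2 + K + 2*D (s(D, K) = -2 + ((D + K) + D) = -2 + (K + 2*D) = -2 + K + 2*D)
g(a, x) = (-11 + x)/(-26 + a + 2*x) (g(a, x) = (-11 + x)/(-26 + (a + 2*x)) = (-11 + x)/(-26 + a + 2*x))
w(M) = 61 + M (w(M) = -6 + (M + 67) = -6 + (67 + M) = 61 + M)
(2653 + g(65, -34))/(2876 + w(s(6, 0))) = (2653 + (-11 - 34)/(-26 + 65 + 2*(-34)))/(2876 + (61 + (-2 + 0 + 2*6))) = (2653 - 45/(-26 + 65 - 68))/(2876 + (61 + (-2 + 0 + 12))) = (2653 - 45/(-29))/(2876 + (61 + 10)) = (2653 - 1/29*(-45))/(2876 + 71) = (2653 + 45/29)/2947 = (76982/29)*(1/2947) = 76982/85463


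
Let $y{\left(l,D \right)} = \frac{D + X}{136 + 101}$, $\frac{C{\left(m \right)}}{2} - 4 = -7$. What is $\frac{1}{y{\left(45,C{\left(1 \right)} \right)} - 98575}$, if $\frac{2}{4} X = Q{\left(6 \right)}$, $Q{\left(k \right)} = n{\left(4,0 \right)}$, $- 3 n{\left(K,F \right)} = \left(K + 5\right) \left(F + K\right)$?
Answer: $- \frac{79}{7787435} \approx -1.0145 \cdot 10^{-5}$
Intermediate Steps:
$n{\left(K,F \right)} = - \frac{\left(5 + K\right) \left(F + K\right)}{3}$ ($n{\left(K,F \right)} = - \frac{\left(K + 5\right) \left(F + K\right)}{3} = - \frac{\left(5 + K\right) \left(F + K\right)}{3}$)
$Q{\left(k \right)} = -12$ ($Q{\left(k \right)} = \left(- \frac{5}{3}\right) 0 - \frac{20}{3} - \frac{4^{2}}{3} - 0 \cdot 4 = 0 - \frac{20}{3} - \frac{16}{3} + 0 = -12$)
$X = -24$ ($X = 2 \left(-12\right) = -24$)
$C{\left(m \right)} = -6$ ($C{\left(m \right)} = 8 + 2 \left(-7\right) = 8 - 14 = -6$)
$y{\left(l,D \right)} = - \frac{8}{79} + \frac{D}{237}$ ($y{\left(l,D \right)} = \frac{D - 24}{136 + 101} = \frac{-24 + D}{237} = \left(-24 + D\right) \frac{1}{237} = - \frac{8}{79} + \frac{D}{237}$)
$\frac{1}{y{\left(45,C{\left(1 \right)} \right)} - 98575} = \frac{1}{\left(- \frac{8}{79} + \frac{1}{237} \left(-6\right)\right) - 98575} = \frac{1}{\left(- \frac{8}{79} - \frac{2}{79}\right) - 98575} = \frac{1}{- \frac{10}{79} - 98575} = \frac{1}{- \frac{7787435}{79}} = - \frac{79}{7787435}$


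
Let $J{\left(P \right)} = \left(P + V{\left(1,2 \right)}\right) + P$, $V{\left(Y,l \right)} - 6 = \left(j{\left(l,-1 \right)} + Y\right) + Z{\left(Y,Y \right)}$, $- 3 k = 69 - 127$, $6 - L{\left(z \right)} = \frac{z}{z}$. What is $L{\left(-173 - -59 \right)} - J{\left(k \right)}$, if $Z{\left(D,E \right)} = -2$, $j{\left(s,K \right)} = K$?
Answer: $- \frac{113}{3} \approx -37.667$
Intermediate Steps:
$L{\left(z \right)} = 5$ ($L{\left(z \right)} = 6 - \frac{z}{z} = 6 - 1 = 5$)
$k = \frac{58}{3}$ ($k = - \frac{69 - 127}{3} = \left(- \frac{1}{3}\right) \left(-58\right) = \frac{58}{3} \approx 19.333$)
$V{\left(Y,l \right)} = 3 + Y$ ($V{\left(Y,l \right)} = 6 + \left(\left(-1 + Y\right) - 2\right) = 6 + \left(-3 + Y\right) = 3 + Y$)
$J{\left(P \right)} = 4 + 2 P$ ($J{\left(P \right)} = \left(P + \left(3 + 1\right)\right) + P = \left(P + 4\right) + P = \left(4 + P\right) + P = 4 + 2 P$)
$L{\left(-173 - -59 \right)} - J{\left(k \right)} = 5 - \left(4 + 2 \cdot \frac{58}{3}\right) = 5 - \left(4 + \frac{116}{3}\right) = 5 - \frac{128}{3} = - \frac{113}{3}$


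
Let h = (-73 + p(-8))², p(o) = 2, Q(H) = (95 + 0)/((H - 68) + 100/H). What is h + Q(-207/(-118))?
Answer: 1135529009/225719 ≈ 5030.7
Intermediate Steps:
Q(H) = 95/(-68 + H + 100/H) (Q(H) = 95/((-68 + H) + 100/H) = 95/(-68 + H + 100/H))
h = 5041 (h = (-73 + 2)² = (-71)² = 5041)
h + Q(-207/(-118)) = 5041 + 95*(-207/(-118))/(100 + (-207/(-118))² - (-14076)/(-118)) = 5041 + 95*(-207*(-1/118))/(100 + (-207*(-1/118))² - (-14076)*(-1)/118) = 5041 + 95*(207/118)/(100 + (207/118)² - 68*207/118) = 5041 + 95*(207/118)/(100 + 42849/13924 - 7038/59) = 5041 + 95*(207/118)/(-225719/13924) = 5041 + 95*(207/118)*(-13924/225719) = 5041 - 2320470/225719 = 1135529009/225719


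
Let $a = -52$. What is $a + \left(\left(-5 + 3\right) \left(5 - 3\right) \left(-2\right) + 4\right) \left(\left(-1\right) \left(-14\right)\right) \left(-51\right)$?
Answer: $-8620$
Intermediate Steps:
$a + \left(\left(-5 + 3\right) \left(5 - 3\right) \left(-2\right) + 4\right) \left(\left(-1\right) \left(-14\right)\right) \left(-51\right) = -52 + \left(\left(-5 + 3\right) \left(5 - 3\right) \left(-2\right) + 4\right) \left(\left(-1\right) \left(-14\right)\right) \left(-51\right) = -52 + \left(\left(-2\right) 2 \left(-2\right) + 4\right) 14 \left(-51\right) = -52 + \left(\left(-4\right) \left(-2\right) + 4\right) 14 \left(-51\right) = -52 + \left(8 + 4\right) 14 \left(-51\right) = -52 + 12 \cdot 14 \left(-51\right) = -52 + 168 \left(-51\right) = -52 - 8568 = -8620$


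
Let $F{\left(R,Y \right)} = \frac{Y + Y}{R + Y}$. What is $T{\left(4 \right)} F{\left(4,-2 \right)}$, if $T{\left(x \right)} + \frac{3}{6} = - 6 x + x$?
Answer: $41$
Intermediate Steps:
$F{\left(R,Y \right)} = \frac{2 Y}{R + Y}$
$T{\left(x \right)} = - \frac{1}{2} - 5 x$ ($T{\left(x \right)} = - \frac{1}{2} + \left(- 6 x + x\right) = - \frac{1}{2} - 5 x$)
$T{\left(4 \right)} F{\left(4,-2 \right)} = \left(- \frac{1}{2} - 20\right) 2 \left(-2\right) \frac{1}{4 - 2} = \left(- \frac{1}{2} - 20\right) 2 \left(-2\right) \frac{1}{2} = - \frac{41 \cdot 2 \left(-2\right) \frac{1}{2}}{2} = \left(- \frac{41}{2}\right) \left(-2\right) = 41$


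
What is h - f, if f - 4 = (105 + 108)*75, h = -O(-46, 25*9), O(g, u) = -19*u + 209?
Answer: -11913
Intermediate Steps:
O(g, u) = 209 - 19*u
h = 4066 (h = -(209 - 475*9) = -(209 - 19*225) = -(209 - 4275) = -1*(-4066) = 4066)
f = 15979 (f = 4 + (105 + 108)*75 = 4 + 213*75 = 4 + 15975 = 15979)
h - f = 4066 - 1*15979 = 4066 - 15979 = -11913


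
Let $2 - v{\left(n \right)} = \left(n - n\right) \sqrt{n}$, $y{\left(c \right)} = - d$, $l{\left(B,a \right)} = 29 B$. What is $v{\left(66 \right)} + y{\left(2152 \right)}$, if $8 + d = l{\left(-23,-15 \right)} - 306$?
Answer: $983$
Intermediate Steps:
$d = -981$ ($d = -8 + \left(29 \left(-23\right) - 306\right) = -8 - 973 = -981$)
$y{\left(c \right)} = 981$ ($y{\left(c \right)} = \left(-1\right) \left(-981\right) = 981$)
$v{\left(n \right)} = 2$ ($v{\left(n \right)} = 2 - \left(n - n\right) \sqrt{n} = 2 - 0 \sqrt{n} = 2 - 0 = 2 + 0 = 2$)
$v{\left(66 \right)} + y{\left(2152 \right)} = 2 + 981 = 983$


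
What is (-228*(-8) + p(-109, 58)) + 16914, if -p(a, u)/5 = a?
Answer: 19283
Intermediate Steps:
p(a, u) = -5*a
(-228*(-8) + p(-109, 58)) + 16914 = (-228*(-8) - 5*(-109)) + 16914 = (1824 + 545) + 16914 = 2369 + 16914 = 19283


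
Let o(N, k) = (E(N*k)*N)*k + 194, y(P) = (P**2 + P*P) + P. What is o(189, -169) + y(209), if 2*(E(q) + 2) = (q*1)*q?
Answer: -32587085667327/2 ≈ -1.6294e+13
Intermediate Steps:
E(q) = -2 + q**2/2 (E(q) = -2 + ((q*1)*q)/2 = -2 + (q*q)/2 = -2 + q**2/2)
y(P) = P + 2*P**2 (y(P) = (P**2 + P**2) + P = 2*P**2 + P = P + 2*P**2)
o(N, k) = 194 + N*k*(-2 + N**2*k**2/2) (o(N, k) = ((-2 + (N*k)**2/2)*N)*k + 194 = ((-2 + (N**2*k**2)/2)*N)*k + 194 = ((-2 + N**2*k**2/2)*N)*k + 194 = (N*(-2 + N**2*k**2/2))*k + 194 = N*k*(-2 + N**2*k**2/2) + 194 = 194 + N*k*(-2 + N**2*k**2/2))
o(189, -169) + y(209) = (194 + (1/2)*189*(-169)*(-4 + 189**2*(-169)**2)) + 209*(1 + 2*209) = (194 + (1/2)*189*(-169)*(-4 + 35721*28561)) + 209*(1 + 418) = (194 + (1/2)*189*(-169)*(-4 + 1020227481)) + 209*419 = (194 + (1/2)*189*(-169)*1020227477) + 87571 = (194 - 32587085842857/2) + 87571 = -32587085842469/2 + 87571 = -32587085667327/2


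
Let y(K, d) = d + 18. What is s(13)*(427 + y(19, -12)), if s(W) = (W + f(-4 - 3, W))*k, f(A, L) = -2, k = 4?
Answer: 19052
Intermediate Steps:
y(K, d) = 18 + d
s(W) = -8 + 4*W (s(W) = (W - 2)*4 = (-2 + W)*4 = -8 + 4*W)
s(13)*(427 + y(19, -12)) = (-8 + 4*13)*(427 + (18 - 12)) = (-8 + 52)*(427 + 6) = 44*433 = 19052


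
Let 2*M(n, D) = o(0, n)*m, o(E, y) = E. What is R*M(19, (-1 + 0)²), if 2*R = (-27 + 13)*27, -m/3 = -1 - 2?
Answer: 0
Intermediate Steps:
m = 9 (m = -3*(-1 - 2) = -3*(-3) = 9)
M(n, D) = 0 (M(n, D) = (0*9)/2 = (½)*0 = 0)
R = -189 (R = ((-27 + 13)*27)/2 = (-14*27)/2 = (½)*(-378) = -189)
R*M(19, (-1 + 0)²) = -189*0 = 0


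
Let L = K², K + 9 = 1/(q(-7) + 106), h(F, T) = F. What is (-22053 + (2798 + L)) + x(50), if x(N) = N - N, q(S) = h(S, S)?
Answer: -187926155/9801 ≈ -19174.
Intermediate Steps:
q(S) = S
x(N) = 0
K = -890/99 (K = -9 + 1/(-7 + 106) = -9 + 1/99 = -890/99 ≈ -8.9899)
L = 792100/9801 (L = (-890/99)² = 792100/9801 ≈ 80.818)
(-22053 + (2798 + L)) + x(50) = (-22053 + (2798 + 792100/9801)) + 0 = (-22053 + 28215298/9801) + 0 = -187926155/9801 + 0 = -187926155/9801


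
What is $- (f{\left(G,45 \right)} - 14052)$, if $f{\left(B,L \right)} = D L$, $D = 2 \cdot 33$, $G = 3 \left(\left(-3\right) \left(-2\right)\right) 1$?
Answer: $11082$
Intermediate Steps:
$G = 18$ ($G = 3 \cdot 6 \cdot 1 = 18 \cdot 1 = 18$)
$D = 66$
$f{\left(B,L \right)} = 66 L$
$- (f{\left(G,45 \right)} - 14052) = - (66 \cdot 45 - 14052) = - (2970 - 14052) = \left(-1\right) \left(-11082\right) = 11082$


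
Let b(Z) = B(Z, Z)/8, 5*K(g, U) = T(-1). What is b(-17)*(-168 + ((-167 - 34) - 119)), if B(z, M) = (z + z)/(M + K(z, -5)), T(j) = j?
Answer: -5185/43 ≈ -120.58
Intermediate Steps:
K(g, U) = -⅕ (K(g, U) = (⅕)*(-1) = -⅕)
B(z, M) = 2*z/(-⅕ + M) (B(z, M) = (z + z)/(M - ⅕) = (2*z)/(-⅕ + M) = 2*z/(-⅕ + M))
b(Z) = 5*Z/(4*(-1 + 5*Z)) (b(Z) = (10*Z/(-1 + 5*Z))/8 = (10*Z/(-1 + 5*Z))*(⅛) = 5*Z/(4*(-1 + 5*Z)))
b(-17)*(-168 + ((-167 - 34) - 119)) = ((5/4)*(-17)/(-1 + 5*(-17)))*(-168 + ((-167 - 34) - 119)) = ((5/4)*(-17)/(-1 - 85))*(-168 + (-201 - 119)) = ((5/4)*(-17)/(-86))*(-168 - 320) = ((5/4)*(-17)*(-1/86))*(-488) = (85/344)*(-488) = -5185/43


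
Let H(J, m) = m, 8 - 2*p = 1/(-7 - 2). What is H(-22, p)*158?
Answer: 5767/9 ≈ 640.78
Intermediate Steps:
p = 73/18 (p = 4 - 1/(2*(-7 - 2)) = 4 - ½/(-9) = 4 - ½*(-⅑) = 4 + 1/18 = 73/18 ≈ 4.0556)
H(-22, p)*158 = (73/18)*158 = 5767/9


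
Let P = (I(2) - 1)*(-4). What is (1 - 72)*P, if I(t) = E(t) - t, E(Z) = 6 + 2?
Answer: 1420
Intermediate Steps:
E(Z) = 8
I(t) = 8 - t
P = -20 (P = ((8 - 1*2) - 1)*(-4) = ((8 - 2) - 1)*(-4) = (6 - 1)*(-4) = 5*(-4) = -20)
(1 - 72)*P = (1 - 72)*(-20) = -71*(-20) = 1420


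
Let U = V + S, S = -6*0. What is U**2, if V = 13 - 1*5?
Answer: 64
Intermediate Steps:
S = 0
V = 8 (V = 13 - 5 = 8)
U = 8 (U = 8 + 0 = 8)
U**2 = 8**2 = 64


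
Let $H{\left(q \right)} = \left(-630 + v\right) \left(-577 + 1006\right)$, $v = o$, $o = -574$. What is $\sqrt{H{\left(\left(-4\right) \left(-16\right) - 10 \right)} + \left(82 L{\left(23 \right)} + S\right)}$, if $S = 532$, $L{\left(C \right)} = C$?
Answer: $507 i \sqrt{2} \approx 717.01 i$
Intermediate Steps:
$v = -574$
$H{\left(q \right)} = -516516$ ($H{\left(q \right)} = \left(-630 - 574\right) \left(-577 + 1006\right) = \left(-1204\right) 429 = -516516$)
$\sqrt{H{\left(\left(-4\right) \left(-16\right) - 10 \right)} + \left(82 L{\left(23 \right)} + S\right)} = \sqrt{-516516 + \left(82 \cdot 23 + 532\right)} = \sqrt{-516516 + \left(1886 + 532\right)} = \sqrt{-516516 + 2418} = \sqrt{-514098} = 507 i \sqrt{2}$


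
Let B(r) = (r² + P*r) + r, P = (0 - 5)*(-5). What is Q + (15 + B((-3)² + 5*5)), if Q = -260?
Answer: 1795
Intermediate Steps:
P = 25 (P = -5*(-5) = 25)
B(r) = r² + 26*r (B(r) = (r² + 25*r) + r = r² + 26*r)
Q + (15 + B((-3)² + 5*5)) = -260 + (15 + ((-3)² + 5*5)*(26 + ((-3)² + 5*5))) = -260 + (15 + (9 + 25)*(26 + (9 + 25))) = -260 + (15 + 34*(26 + 34)) = -260 + (15 + 34*60) = -260 + (15 + 2040) = -260 + 2055 = 1795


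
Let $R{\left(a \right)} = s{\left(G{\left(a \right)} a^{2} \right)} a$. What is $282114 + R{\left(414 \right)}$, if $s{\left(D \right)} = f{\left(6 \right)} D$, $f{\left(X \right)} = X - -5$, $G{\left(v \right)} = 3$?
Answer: $2341894266$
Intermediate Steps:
$f{\left(X \right)} = 5 + X$ ($f{\left(X \right)} = X + 5 = 5 + X$)
$s{\left(D \right)} = 11 D$ ($s{\left(D \right)} = \left(5 + 6\right) D = 11 D$)
$R{\left(a \right)} = 33 a^{3}$ ($R{\left(a \right)} = 11 \cdot 3 a^{2} a = 33 a^{2} a = 33 a^{3}$)
$282114 + R{\left(414 \right)} = 282114 + 33 \cdot 414^{3} = 282114 + 33 \cdot 70957944 = 282114 + 2341612152 = 2341894266$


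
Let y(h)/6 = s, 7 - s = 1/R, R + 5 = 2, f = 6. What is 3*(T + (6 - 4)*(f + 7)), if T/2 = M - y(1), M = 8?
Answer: -138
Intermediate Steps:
R = -3 (R = -5 + 2 = -3)
s = 22/3 (s = 7 - 1/(-3) = 7 - 1*(-1/3) = 7 + 1/3 = 22/3 ≈ 7.3333)
y(h) = 44 (y(h) = 6*(22/3) = 44)
T = -72 (T = 2*(8 - 1*44) = 2*(8 - 44) = 2*(-36) = -72)
3*(T + (6 - 4)*(f + 7)) = 3*(-72 + (6 - 4)*(6 + 7)) = 3*(-72 + 2*13) = 3*(-72 + 26) = 3*(-46) = -138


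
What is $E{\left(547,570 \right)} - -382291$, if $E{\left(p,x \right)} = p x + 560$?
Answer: $694641$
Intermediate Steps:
$E{\left(p,x \right)} = 560 + p x$
$E{\left(547,570 \right)} - -382291 = \left(560 + 547 \cdot 570\right) - -382291 = \left(560 + 311790\right) + 382291 = 312350 + 382291 = 694641$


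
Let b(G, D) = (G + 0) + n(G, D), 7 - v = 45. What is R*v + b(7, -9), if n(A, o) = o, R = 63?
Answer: -2396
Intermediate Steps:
v = -38 (v = 7 - 1*45 = 7 - 45 = -38)
b(G, D) = D + G (b(G, D) = (G + 0) + D = G + D = D + G)
R*v + b(7, -9) = 63*(-38) + (-9 + 7) = -2394 - 2 = -2396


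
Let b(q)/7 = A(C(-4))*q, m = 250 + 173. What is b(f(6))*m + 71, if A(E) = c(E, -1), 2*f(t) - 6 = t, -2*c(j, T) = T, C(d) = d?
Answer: 8954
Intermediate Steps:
m = 423
c(j, T) = -T/2
f(t) = 3 + t/2
A(E) = ½ (A(E) = -½*(-1) = ½)
b(q) = 7*q/2 (b(q) = 7*(q/2) = 7*q/2)
b(f(6))*m + 71 = (7*(3 + (½)*6)/2)*423 + 71 = (7*(3 + 3)/2)*423 + 71 = ((7/2)*6)*423 + 71 = 21*423 + 71 = 8883 + 71 = 8954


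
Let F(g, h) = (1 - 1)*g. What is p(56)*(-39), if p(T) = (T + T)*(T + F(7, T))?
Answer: -244608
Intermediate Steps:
F(g, h) = 0 (F(g, h) = 0*g = 0)
p(T) = 2*T**2 (p(T) = (T + T)*(T + 0) = (2*T)*T = 2*T**2)
p(56)*(-39) = (2*56**2)*(-39) = (2*3136)*(-39) = 6272*(-39) = -244608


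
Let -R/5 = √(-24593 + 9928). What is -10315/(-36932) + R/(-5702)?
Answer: 10315/36932 + 5*I*√14665/5702 ≈ 0.2793 + 0.10619*I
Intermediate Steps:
R = -5*I*√14665 (R = -5*√(-24593 + 9928) = -5*I*√14665 ≈ -605.5*I)
-10315/(-36932) + R/(-5702) = -10315/(-36932) - 5*I*√14665/(-5702) = -10315*(-1/36932) - 5*I*√14665*(-1/5702) = 10315/36932 + 5*I*√14665/5702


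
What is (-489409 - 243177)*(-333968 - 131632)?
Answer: 341092041600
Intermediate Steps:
(-489409 - 243177)*(-333968 - 131632) = -732586*(-465600) = 341092041600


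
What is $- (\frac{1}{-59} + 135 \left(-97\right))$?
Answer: $\frac{772606}{59} \approx 13095.0$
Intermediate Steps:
$- (\frac{1}{-59} + 135 \left(-97\right)) = - (- \frac{1}{59} - 13095) = \left(-1\right) \left(- \frac{772606}{59}\right) = \frac{772606}{59}$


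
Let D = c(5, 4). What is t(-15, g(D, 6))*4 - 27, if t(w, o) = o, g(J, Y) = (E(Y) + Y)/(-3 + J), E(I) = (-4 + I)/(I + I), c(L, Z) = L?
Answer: -44/3 ≈ -14.667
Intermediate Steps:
D = 5
E(I) = (-4 + I)/(2*I) (E(I) = (-4 + I)/((2*I)) = (-4 + I)*(1/(2*I)) = (-4 + I)/(2*I))
g(J, Y) = (Y + (-4 + Y)/(2*Y))/(-3 + J) (g(J, Y) = ((-4 + Y)/(2*Y) + Y)/(-3 + J) = (Y + (-4 + Y)/(2*Y))/(-3 + J))
t(-15, g(D, 6))*4 - 27 = ((-2 + 6**2 + (1/2)*6)/(6*(-3 + 5)))*4 - 27 = ((1/6)*(-2 + 36 + 3)/2)*4 - 27 = ((1/6)*(1/2)*37)*4 - 27 = (37/12)*4 - 27 = 37/3 - 27 = -44/3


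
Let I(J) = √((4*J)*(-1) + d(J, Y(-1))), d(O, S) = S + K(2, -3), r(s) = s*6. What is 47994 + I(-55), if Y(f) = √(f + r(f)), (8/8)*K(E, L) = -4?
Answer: 47994 + √(216 + I*√7) ≈ 48009.0 + 0.090009*I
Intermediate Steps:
K(E, L) = -4
r(s) = 6*s
Y(f) = √7*√f (Y(f) = √(f + 6*f) = √(7*f) = √7*√f)
d(O, S) = -4 + S (d(O, S) = S - 4 = -4 + S)
I(J) = √(-4 - 4*J + I*√7) (I(J) = √((4*J)*(-1) + (-4 + √7*√(-1))) = √(-4*J + (-4 + √7*I)) = √(-4*J + (-4 + I*√7)) = √(-4 - 4*J + I*√7))
47994 + I(-55) = 47994 + √(-4 - 4*(-55) + I*√7) = 47994 + √(-4 + 220 + I*√7) = 47994 + √(216 + I*√7)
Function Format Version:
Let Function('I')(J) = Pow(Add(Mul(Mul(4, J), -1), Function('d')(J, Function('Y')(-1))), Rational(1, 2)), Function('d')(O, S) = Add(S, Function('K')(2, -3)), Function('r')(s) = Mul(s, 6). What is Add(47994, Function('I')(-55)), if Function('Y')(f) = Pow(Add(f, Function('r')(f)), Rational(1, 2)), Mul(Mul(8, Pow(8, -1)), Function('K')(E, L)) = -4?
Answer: Add(47994, Pow(Add(216, Mul(I, Pow(7, Rational(1, 2)))), Rational(1, 2))) ≈ Add(48009., Mul(0.090009, I))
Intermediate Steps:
Function('K')(E, L) = -4
Function('r')(s) = Mul(6, s)
Function('Y')(f) = Mul(Pow(7, Rational(1, 2)), Pow(f, Rational(1, 2))) (Function('Y')(f) = Pow(Add(f, Mul(6, f)), Rational(1, 2)) = Pow(Mul(7, f), Rational(1, 2)) = Mul(Pow(7, Rational(1, 2)), Pow(f, Rational(1, 2))))
Function('d')(O, S) = Add(-4, S) (Function('d')(O, S) = Add(S, -4) = Add(-4, S))
Function('I')(J) = Pow(Add(-4, Mul(-4, J), Mul(I, Pow(7, Rational(1, 2)))), Rational(1, 2)) (Function('I')(J) = Pow(Add(Mul(Mul(4, J), -1), Add(-4, Mul(Pow(7, Rational(1, 2)), Pow(-1, Rational(1, 2))))), Rational(1, 2)) = Pow(Add(Mul(-4, J), Add(-4, Mul(Pow(7, Rational(1, 2)), I))), Rational(1, 2)) = Pow(Add(Mul(-4, J), Add(-4, Mul(I, Pow(7, Rational(1, 2))))), Rational(1, 2)) = Pow(Add(-4, Mul(-4, J), Mul(I, Pow(7, Rational(1, 2)))), Rational(1, 2)))
Add(47994, Function('I')(-55)) = Add(47994, Pow(Add(-4, Mul(-4, -55), Mul(I, Pow(7, Rational(1, 2)))), Rational(1, 2))) = Add(47994, Pow(Add(-4, 220, Mul(I, Pow(7, Rational(1, 2)))), Rational(1, 2))) = Add(47994, Pow(Add(216, Mul(I, Pow(7, Rational(1, 2)))), Rational(1, 2)))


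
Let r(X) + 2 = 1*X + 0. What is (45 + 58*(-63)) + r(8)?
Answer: -3603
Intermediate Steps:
r(X) = -2 + X (r(X) = -2 + (1*X + 0) = -2 + (X + 0) = -2 + X)
(45 + 58*(-63)) + r(8) = (45 + 58*(-63)) + (-2 + 8) = (45 - 3654) + 6 = -3609 + 6 = -3603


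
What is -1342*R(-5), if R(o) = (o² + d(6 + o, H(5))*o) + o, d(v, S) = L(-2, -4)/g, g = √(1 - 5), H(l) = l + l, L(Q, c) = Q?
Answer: -26840 + 6710*I ≈ -26840.0 + 6710.0*I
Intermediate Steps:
H(l) = 2*l
g = 2*I (g = √(-4) = 2*I ≈ 2.0*I)
d(v, S) = I (d(v, S) = -2*(-I/2) = -(-1)*I = I)
R(o) = o + o² + I*o (R(o) = (o² + I*o) + o = o + o² + I*o)
-1342*R(-5) = -(-6710)*(1 + I - 5) = -(-6710)*(-4 + I) = -1342*(20 - 5*I) = -26840 + 6710*I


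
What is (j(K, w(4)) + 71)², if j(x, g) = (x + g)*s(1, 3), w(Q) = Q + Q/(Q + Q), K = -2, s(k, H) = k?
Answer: 21609/4 ≈ 5402.3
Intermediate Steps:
w(Q) = ½ + Q (w(Q) = Q + Q/((2*Q)) = Q + Q*(1/(2*Q)) = Q + ½ = ½ + Q)
j(x, g) = g + x (j(x, g) = (x + g)*1 = (g + x)*1 = g + x)
(j(K, w(4)) + 71)² = (((½ + 4) - 2) + 71)² = ((9/2 - 2) + 71)² = (5/2 + 71)² = (147/2)² = 21609/4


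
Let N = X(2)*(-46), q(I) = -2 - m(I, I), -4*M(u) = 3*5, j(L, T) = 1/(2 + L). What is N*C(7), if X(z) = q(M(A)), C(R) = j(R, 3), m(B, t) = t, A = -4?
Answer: -161/18 ≈ -8.9444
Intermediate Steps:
M(u) = -15/4 (M(u) = -3*5/4 = -1/4*15 = -15/4)
q(I) = -2 - I
C(R) = 1/(2 + R)
X(z) = 7/4 (X(z) = -2 - 1*(-15/4) = -2 + 15/4 = 7/4)
N = -161/2 (N = (7/4)*(-46) = -161/2 ≈ -80.500)
N*C(7) = -161/(2*(2 + 7)) = -161/2/9 = -161/2*1/9 = -161/18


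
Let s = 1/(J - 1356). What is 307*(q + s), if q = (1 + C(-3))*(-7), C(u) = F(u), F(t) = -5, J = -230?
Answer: 13632949/1586 ≈ 8595.8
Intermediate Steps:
C(u) = -5
q = 28 (q = (1 - 5)*(-7) = -4*(-7) = 28)
s = -1/1586 (s = 1/(-230 - 1356) = 1/(-1586) = -1/1586 ≈ -0.00063052)
307*(q + s) = 307*(28 - 1/1586) = 307*(44407/1586) = 13632949/1586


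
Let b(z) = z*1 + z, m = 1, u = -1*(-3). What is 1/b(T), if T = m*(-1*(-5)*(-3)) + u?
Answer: -1/24 ≈ -0.041667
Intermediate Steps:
u = 3
T = -12 (T = 1*(-1*(-5)*(-3)) + 3 = 1*(5*(-3)) + 3 = 1*(-15) + 3 = -15 + 3 = -12)
b(z) = 2*z (b(z) = z + z = 2*z)
1/b(T) = 1/(2*(-12)) = 1/(-24) = -1/24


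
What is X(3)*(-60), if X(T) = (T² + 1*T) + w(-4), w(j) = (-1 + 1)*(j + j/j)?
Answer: -720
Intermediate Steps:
w(j) = 0 (w(j) = 0*(j + 1) = 0*(1 + j) = 0)
X(T) = T + T² (X(T) = (T² + 1*T) + 0 = (T² + T) + 0 = (T + T²) + 0 = T + T²)
X(3)*(-60) = (3*(1 + 3))*(-60) = (3*4)*(-60) = 12*(-60) = -720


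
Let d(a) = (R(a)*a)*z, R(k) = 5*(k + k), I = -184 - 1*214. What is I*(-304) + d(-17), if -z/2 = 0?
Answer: 120992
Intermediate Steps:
I = -398 (I = -184 - 214 = -398)
R(k) = 10*k (R(k) = 5*(2*k) = 10*k)
z = 0 (z = -2*0 = 0)
d(a) = 0 (d(a) = ((10*a)*a)*0 = (10*a²)*0 = 0)
I*(-304) + d(-17) = -398*(-304) + 0 = 120992 + 0 = 120992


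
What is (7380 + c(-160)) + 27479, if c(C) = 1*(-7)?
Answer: 34852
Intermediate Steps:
c(C) = -7
(7380 + c(-160)) + 27479 = (7380 - 7) + 27479 = 7373 + 27479 = 34852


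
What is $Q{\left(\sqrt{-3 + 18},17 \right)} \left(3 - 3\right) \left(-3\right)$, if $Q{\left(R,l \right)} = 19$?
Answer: $0$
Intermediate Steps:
$Q{\left(\sqrt{-3 + 18},17 \right)} \left(3 - 3\right) \left(-3\right) = 19 \left(3 - 3\right) \left(-3\right) = 19 \cdot 0 \left(-3\right) = 19 \cdot 0 = 0$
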